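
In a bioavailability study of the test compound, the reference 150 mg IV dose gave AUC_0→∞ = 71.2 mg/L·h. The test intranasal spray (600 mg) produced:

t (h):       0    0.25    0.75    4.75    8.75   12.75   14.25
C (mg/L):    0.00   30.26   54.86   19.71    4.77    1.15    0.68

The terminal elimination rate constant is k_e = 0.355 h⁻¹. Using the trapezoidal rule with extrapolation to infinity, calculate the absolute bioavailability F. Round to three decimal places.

Trapezoidal AUC_0→14.25 (intranasal spray):
  [0→0.25]: (0.00+30.26)/2 × 0.25 = 3.7825
  [0.25→0.75]: (30.26+54.86)/2 × 0.5 = 21.28
  [0.75→4.75]: (54.86+19.71)/2 × 4 = 149.14
  [4.75→8.75]: (19.71+4.77)/2 × 4 = 48.96
  [8.75→12.75]: (4.77+1.15)/2 × 4 = 11.84
  [12.75→14.25]: (1.15+0.68)/2 × 1.5 = 1.3725
  Sum = 236.375 mg/L·h
Tail: C_last/k_e = 0.68/0.355 = 1.915
AUC_0→∞ (intranasal spray) = 236.375 + 1.915 = 238.29 mg/L·h
F = (AUC_ev/D_ev)/(AUC_iv/D_iv) = (238.29/600)/(71.2/150) = 0.39715/0.474667 = 0.8367

F = 0.837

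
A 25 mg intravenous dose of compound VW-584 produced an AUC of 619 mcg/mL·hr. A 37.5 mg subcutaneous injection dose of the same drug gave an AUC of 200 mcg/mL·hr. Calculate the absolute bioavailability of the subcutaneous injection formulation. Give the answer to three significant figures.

F = (AUC_ev / D_ev) / (AUC_iv / D_iv)
  = (200/37.5) / (619/25)
  = 5.33333 / 24.76 = 0.2154

F = 0.215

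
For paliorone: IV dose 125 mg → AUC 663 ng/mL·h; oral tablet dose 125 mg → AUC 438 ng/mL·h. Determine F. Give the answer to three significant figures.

F = 0.661

F = (AUC_ev / D_ev) / (AUC_iv / D_iv)
  = (438/125) / (663/125)
  = 3.504 / 5.304 = 0.6606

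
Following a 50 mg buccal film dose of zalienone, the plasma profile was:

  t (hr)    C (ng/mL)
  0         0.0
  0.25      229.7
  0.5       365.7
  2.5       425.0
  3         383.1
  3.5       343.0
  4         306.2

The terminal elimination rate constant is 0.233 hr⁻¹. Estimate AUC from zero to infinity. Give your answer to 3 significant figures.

AUC = 2750 ng/mL·hr

Trapezoidal AUC_0→4:
  [0→0.25]: (0.0+229.7)/2 × 0.25 = 28.7125
  [0.25→0.5]: (229.7+365.7)/2 × 0.25 = 74.425
  [0.5→2.5]: (365.7+425.0)/2 × 2 = 790.7
  [2.5→3]: (425.0+383.1)/2 × 0.5 = 202.025
  [3→3.5]: (383.1+343.0)/2 × 0.5 = 181.525
  [3.5→4]: (343.0+306.2)/2 × 0.5 = 162.3
  Sum = 1439.6875 ng/mL·hr
Extrapolated tail: C_last / k_e = 306.2 / 0.233 = 1314.163
AUC_0→∞ = 1439.6875 + 1314.163 = 2753.8505 ng/mL·hr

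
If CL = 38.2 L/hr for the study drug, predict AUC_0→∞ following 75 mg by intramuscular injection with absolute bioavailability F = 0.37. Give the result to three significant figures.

AUC_0→∞ = F × Dose / CL
        = 0.37 × 75 / 38.2 = 0.72644 mg/L·hr

AUC = 0.726 mg/L·hr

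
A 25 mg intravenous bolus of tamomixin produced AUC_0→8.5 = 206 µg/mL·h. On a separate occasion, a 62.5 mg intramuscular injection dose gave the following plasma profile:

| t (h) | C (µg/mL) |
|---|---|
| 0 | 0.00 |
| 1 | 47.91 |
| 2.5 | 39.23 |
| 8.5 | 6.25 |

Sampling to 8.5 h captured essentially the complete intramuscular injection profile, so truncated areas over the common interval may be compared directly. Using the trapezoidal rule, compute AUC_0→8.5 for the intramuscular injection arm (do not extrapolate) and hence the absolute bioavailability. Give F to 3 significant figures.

F = 0.438

Trapezoidal AUC_0→8.5 (intramuscular injection):
  [0→1]: (0.00+47.91)/2 × 1 = 23.955
  [1→2.5]: (47.91+39.23)/2 × 1.5 = 65.355
  [2.5→8.5]: (39.23+6.25)/2 × 6 = 136.44
  Sum = 225.75 µg/mL·h
F = (AUC_ev/D_ev)/(AUC_iv/D_iv) = (225.75/62.5)/(206/25) = 3.612/8.24 = 0.4383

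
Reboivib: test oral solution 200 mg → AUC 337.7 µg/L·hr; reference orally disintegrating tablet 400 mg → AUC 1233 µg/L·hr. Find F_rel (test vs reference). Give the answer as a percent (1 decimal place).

F_rel = (AUC_test/D_test) / (AUC_ref/D_ref)
      = (337.7/200) / (1233/400)
      = 1.6885 / 3.0825 = 0.5478 = 54.78%

F_rel = 54.8%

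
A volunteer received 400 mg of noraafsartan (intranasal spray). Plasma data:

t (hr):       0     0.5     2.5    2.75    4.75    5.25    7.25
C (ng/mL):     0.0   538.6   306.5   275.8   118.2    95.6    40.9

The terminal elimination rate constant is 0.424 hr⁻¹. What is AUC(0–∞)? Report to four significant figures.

AUC = 1733 ng/mL·hr

Trapezoidal AUC_0→7.25:
  [0→0.5]: (0.0+538.6)/2 × 0.5 = 134.65
  [0.5→2.5]: (538.6+306.5)/2 × 2 = 845.1
  [2.5→2.75]: (306.5+275.8)/2 × 0.25 = 72.7875
  [2.75→4.75]: (275.8+118.2)/2 × 2 = 394.0
  [4.75→5.25]: (118.2+95.6)/2 × 0.5 = 53.45
  [5.25→7.25]: (95.6+40.9)/2 × 2 = 136.5
  Sum = 1636.4875 ng/mL·hr
Extrapolated tail: C_last / k_e = 40.9 / 0.424 = 96.462
AUC_0→∞ = 1636.4875 + 96.462 = 1732.9495 ng/mL·hr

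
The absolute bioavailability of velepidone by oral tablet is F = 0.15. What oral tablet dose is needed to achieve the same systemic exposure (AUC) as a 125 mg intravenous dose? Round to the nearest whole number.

D_oral = 833 mg

For equal systemic exposure: F × D_ev = D_iv
D_ev = D_iv / F = 125 / 0.15 = 833.333 mg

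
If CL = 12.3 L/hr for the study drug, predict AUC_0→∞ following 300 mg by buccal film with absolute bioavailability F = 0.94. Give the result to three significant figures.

AUC_0→∞ = F × Dose / CL
        = 0.94 × 300 / 12.3 = 22.9268 mg/L·hr

AUC = 22.9 mg/L·hr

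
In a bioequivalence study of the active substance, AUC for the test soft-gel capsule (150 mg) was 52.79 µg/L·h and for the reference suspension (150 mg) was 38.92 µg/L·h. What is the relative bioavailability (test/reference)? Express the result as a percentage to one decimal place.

F_rel = 135.6%

F_rel = (AUC_test/D_test) / (AUC_ref/D_ref)
      = (52.79/150) / (38.92/150)
      = 0.351933 / 0.259467 = 1.3564 = 135.64%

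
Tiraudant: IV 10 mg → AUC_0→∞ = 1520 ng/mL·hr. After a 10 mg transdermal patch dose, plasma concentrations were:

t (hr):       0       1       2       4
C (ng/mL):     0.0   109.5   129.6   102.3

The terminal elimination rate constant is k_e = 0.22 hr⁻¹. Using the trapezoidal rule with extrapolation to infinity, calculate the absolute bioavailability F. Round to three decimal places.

Trapezoidal AUC_0→4 (transdermal patch):
  [0→1]: (0.0+109.5)/2 × 1 = 54.75
  [1→2]: (109.5+129.6)/2 × 1 = 119.55
  [2→4]: (129.6+102.3)/2 × 2 = 231.9
  Sum = 406.2 ng/mL·hr
Tail: C_last/k_e = 102.3/0.22 = 465.000
AUC_0→∞ (transdermal patch) = 406.2 + 465.000 = 871.2 ng/mL·hr
F = (AUC_ev/D_ev)/(AUC_iv/D_iv) = (871.2/10)/(1520/10) = 87.12/152 = 0.5732

F = 0.573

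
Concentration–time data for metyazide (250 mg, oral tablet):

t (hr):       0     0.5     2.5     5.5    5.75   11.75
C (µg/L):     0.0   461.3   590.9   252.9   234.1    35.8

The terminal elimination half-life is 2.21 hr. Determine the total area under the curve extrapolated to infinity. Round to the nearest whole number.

Trapezoidal AUC_0→11.75:
  [0→0.5]: (0.0+461.3)/2 × 0.5 = 115.325
  [0.5→2.5]: (461.3+590.9)/2 × 2 = 1052.2
  [2.5→5.5]: (590.9+252.9)/2 × 3 = 1265.7
  [5.5→5.75]: (252.9+234.1)/2 × 0.25 = 60.875
  [5.75→11.75]: (234.1+35.8)/2 × 6 = 809.7
  Sum = 3303.8 µg/L·hr
k_e = ln2 / t½ = 0.693147 / 2.21 = 0.3136 hr^-1
Extrapolated tail: C_last / k_e = 35.8 / 0.3136 = 114.158
AUC_0→∞ = 3303.8 + 114.158 = 3417.958 µg/L·hr

AUC = 3418 µg/L·hr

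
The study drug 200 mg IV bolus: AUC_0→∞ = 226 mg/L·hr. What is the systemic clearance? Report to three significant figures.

CL = Dose_iv / AUC_0→∞
   = 200 / 226 = 0.884956 L/hr

CL = 0.885 L/hr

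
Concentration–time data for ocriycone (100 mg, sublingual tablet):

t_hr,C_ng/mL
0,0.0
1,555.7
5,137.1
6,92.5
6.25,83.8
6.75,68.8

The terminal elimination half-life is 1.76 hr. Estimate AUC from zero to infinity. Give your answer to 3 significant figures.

AUC = 2010 ng/mL·hr

Trapezoidal AUC_0→6.75:
  [0→1]: (0.0+555.7)/2 × 1 = 277.85
  [1→5]: (555.7+137.1)/2 × 4 = 1385.6
  [5→6]: (137.1+92.5)/2 × 1 = 114.8
  [6→6.25]: (92.5+83.8)/2 × 0.25 = 22.0375
  [6.25→6.75]: (83.8+68.8)/2 × 0.5 = 38.15
  Sum = 1838.4375 ng/mL·hr
k_e = ln2 / t½ = 0.693147 / 1.76 = 0.3938 hr^-1
Extrapolated tail: C_last / k_e = 68.8 / 0.3938 = 174.708
AUC_0→∞ = 1838.4375 + 174.708 = 2013.1455 ng/mL·hr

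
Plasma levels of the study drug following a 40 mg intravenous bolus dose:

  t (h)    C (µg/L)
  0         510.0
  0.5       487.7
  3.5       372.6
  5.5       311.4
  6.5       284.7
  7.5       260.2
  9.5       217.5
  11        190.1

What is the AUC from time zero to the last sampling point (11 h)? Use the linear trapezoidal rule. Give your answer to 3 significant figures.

AUC = 3580 µg/L·h

Trapezoidal AUC_0→11:
  [0→0.5]: (510.0+487.7)/2 × 0.5 = 249.425
  [0.5→3.5]: (487.7+372.6)/2 × 3 = 1290.45
  [3.5→5.5]: (372.6+311.4)/2 × 2 = 684.0
  [5.5→6.5]: (311.4+284.7)/2 × 1 = 298.05
  [6.5→7.5]: (284.7+260.2)/2 × 1 = 272.45
  [7.5→9.5]: (260.2+217.5)/2 × 2 = 477.7
  [9.5→11]: (217.5+190.1)/2 × 1.5 = 305.7
  Sum = 3577.775 µg/L·h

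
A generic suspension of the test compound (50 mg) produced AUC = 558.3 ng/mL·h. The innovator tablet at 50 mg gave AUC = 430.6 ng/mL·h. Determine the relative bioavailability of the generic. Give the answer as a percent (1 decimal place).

F_rel = 129.7%

F_rel = (AUC_test/D_test) / (AUC_ref/D_ref)
      = (558.3/50) / (430.6/50)
      = 11.166 / 8.612 = 1.2966 = 129.66%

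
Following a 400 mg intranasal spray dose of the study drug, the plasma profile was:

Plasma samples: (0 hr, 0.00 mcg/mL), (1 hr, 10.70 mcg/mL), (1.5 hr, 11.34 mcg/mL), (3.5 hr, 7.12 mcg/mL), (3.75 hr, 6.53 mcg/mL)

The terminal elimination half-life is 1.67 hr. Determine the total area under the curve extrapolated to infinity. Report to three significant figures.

Trapezoidal AUC_0→3.75:
  [0→1]: (0.00+10.70)/2 × 1 = 5.35
  [1→1.5]: (10.70+11.34)/2 × 0.5 = 5.51
  [1.5→3.5]: (11.34+7.12)/2 × 2 = 18.46
  [3.5→3.75]: (7.12+6.53)/2 × 0.25 = 1.70625
  Sum = 31.02625 mcg/mL·hr
k_e = ln2 / t½ = 0.693147 / 1.67 = 0.4151 hr^-1
Extrapolated tail: C_last / k_e = 6.53 / 0.4151 = 15.731
AUC_0→∞ = 31.02625 + 15.731 = 46.75725 mcg/mL·hr

AUC = 46.8 mcg/mL·hr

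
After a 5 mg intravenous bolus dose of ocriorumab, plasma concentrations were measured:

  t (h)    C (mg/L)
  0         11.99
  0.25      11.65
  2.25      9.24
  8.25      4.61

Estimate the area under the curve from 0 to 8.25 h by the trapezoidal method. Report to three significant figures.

AUC = 65.4 mg/L·h

Trapezoidal AUC_0→8.25:
  [0→0.25]: (11.99+11.65)/2 × 0.25 = 2.955
  [0.25→2.25]: (11.65+9.24)/2 × 2 = 20.89
  [2.25→8.25]: (9.24+4.61)/2 × 6 = 41.55
  Sum = 65.395 mg/L·h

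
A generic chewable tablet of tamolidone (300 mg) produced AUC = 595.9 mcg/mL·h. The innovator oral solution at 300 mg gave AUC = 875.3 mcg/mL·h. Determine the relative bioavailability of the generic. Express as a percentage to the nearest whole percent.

F_rel = (AUC_test/D_test) / (AUC_ref/D_ref)
      = (595.9/300) / (875.3/300)
      = 1.98633 / 2.91767 = 0.6808 = 68.08%

F_rel = 68%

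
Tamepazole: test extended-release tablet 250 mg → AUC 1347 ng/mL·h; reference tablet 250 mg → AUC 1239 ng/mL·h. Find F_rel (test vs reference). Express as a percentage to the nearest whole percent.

F_rel = 109%

F_rel = (AUC_test/D_test) / (AUC_ref/D_ref)
      = (1347/250) / (1239/250)
      = 5.388 / 4.956 = 1.0872 = 108.72%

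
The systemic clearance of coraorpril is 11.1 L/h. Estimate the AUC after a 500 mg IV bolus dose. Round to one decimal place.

AUC = 45.0 mg/L·h

AUC_0→∞ = Dose_iv / CL
        = 500 / 11.1 = 45.045 mg/L·h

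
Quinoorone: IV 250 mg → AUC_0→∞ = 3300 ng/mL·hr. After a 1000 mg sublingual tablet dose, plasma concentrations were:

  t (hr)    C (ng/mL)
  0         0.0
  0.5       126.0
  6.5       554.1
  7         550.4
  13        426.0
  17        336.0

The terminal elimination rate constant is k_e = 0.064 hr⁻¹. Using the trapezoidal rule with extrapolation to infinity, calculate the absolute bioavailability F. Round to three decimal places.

Trapezoidal AUC_0→17 (sublingual tablet):
  [0→0.5]: (0.0+126.0)/2 × 0.5 = 31.5
  [0.5→6.5]: (126.0+554.1)/2 × 6 = 2040.3
  [6.5→7]: (554.1+550.4)/2 × 0.5 = 276.125
  [7→13]: (550.4+426.0)/2 × 6 = 2929.2
  [13→17]: (426.0+336.0)/2 × 4 = 1524.0
  Sum = 6801.125 ng/mL·hr
Tail: C_last/k_e = 336.0/0.064 = 5250.000
AUC_0→∞ (sublingual tablet) = 6801.125 + 5250.000 = 12051.125 ng/mL·hr
F = (AUC_ev/D_ev)/(AUC_iv/D_iv) = (12051.125/1000)/(3300/250) = 12.051125/13.2 = 0.9130

F = 0.913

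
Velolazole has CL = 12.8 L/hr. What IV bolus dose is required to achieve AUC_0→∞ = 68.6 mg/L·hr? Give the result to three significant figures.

Dose = 878 mg

Dose_iv = CL × AUC_0→∞
     = 12.8 × 68.6 = 878.08 mg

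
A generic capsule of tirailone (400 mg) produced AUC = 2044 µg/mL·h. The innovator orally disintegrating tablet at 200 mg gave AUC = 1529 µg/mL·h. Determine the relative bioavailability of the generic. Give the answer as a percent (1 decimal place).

F_rel = (AUC_test/D_test) / (AUC_ref/D_ref)
      = (2044/400) / (1529/200)
      = 5.11 / 7.645 = 0.6684 = 66.84%

F_rel = 66.8%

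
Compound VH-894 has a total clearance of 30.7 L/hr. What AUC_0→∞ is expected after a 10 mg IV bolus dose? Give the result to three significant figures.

AUC = 0.326 mg/L·hr

AUC_0→∞ = Dose_iv / CL
        = 10 / 30.7 = 0.325733 mg/L·hr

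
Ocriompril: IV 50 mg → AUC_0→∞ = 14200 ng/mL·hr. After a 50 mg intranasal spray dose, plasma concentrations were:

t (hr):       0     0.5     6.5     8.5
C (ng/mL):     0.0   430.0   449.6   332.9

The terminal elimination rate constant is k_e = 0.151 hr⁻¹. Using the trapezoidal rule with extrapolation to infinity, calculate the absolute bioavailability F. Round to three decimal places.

F = 0.404

Trapezoidal AUC_0→8.5 (intranasal spray):
  [0→0.5]: (0.0+430.0)/2 × 0.5 = 107.5
  [0.5→6.5]: (430.0+449.6)/2 × 6 = 2638.8
  [6.5→8.5]: (449.6+332.9)/2 × 2 = 782.5
  Sum = 3528.8 ng/mL·hr
Tail: C_last/k_e = 332.9/0.151 = 2204.636
AUC_0→∞ (intranasal spray) = 3528.8 + 2204.636 = 5733.436 ng/mL·hr
F = (AUC_ev/D_ev)/(AUC_iv/D_iv) = (5733.436/50)/(14200/50) = 114.66872/284 = 0.4038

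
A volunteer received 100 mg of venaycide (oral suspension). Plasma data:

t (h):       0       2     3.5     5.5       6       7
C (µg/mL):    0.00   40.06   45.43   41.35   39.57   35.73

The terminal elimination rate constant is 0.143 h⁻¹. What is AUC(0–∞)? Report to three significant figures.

AUC = 499 µg/mL·h

Trapezoidal AUC_0→7:
  [0→2]: (0.00+40.06)/2 × 2 = 40.06
  [2→3.5]: (40.06+45.43)/2 × 1.5 = 64.1175
  [3.5→5.5]: (45.43+41.35)/2 × 2 = 86.78
  [5.5→6]: (41.35+39.57)/2 × 0.5 = 20.23
  [6→7]: (39.57+35.73)/2 × 1 = 37.65
  Sum = 248.8375 µg/mL·h
Extrapolated tail: C_last / k_e = 35.73 / 0.143 = 249.860
AUC_0→∞ = 248.8375 + 249.860 = 498.6975 µg/mL·h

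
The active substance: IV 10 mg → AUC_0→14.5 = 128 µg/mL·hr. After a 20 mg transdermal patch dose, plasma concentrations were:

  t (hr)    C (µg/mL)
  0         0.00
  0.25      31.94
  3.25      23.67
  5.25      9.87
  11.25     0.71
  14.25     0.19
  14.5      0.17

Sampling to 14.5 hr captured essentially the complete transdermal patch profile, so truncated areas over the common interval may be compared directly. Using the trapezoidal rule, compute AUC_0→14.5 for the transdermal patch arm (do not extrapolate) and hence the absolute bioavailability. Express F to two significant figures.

Trapezoidal AUC_0→14.5 (transdermal patch):
  [0→0.25]: (0.00+31.94)/2 × 0.25 = 3.9925
  [0.25→3.25]: (31.94+23.67)/2 × 3 = 83.415
  [3.25→5.25]: (23.67+9.87)/2 × 2 = 33.54
  [5.25→11.25]: (9.87+0.71)/2 × 6 = 31.74
  [11.25→14.25]: (0.71+0.19)/2 × 3 = 1.35
  [14.25→14.5]: (0.19+0.17)/2 × 0.25 = 0.045
  Sum = 154.0825 µg/mL·hr
F = (AUC_ev/D_ev)/(AUC_iv/D_iv) = (154.0825/20)/(128/10) = 7.704125/12.8 = 0.6019

F = 0.60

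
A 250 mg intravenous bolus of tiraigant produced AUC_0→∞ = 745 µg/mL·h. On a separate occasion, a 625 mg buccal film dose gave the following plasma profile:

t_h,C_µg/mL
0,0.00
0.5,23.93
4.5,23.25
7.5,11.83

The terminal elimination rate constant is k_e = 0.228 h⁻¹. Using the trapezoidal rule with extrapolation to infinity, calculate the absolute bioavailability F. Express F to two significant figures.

Trapezoidal AUC_0→7.5 (buccal film):
  [0→0.5]: (0.00+23.93)/2 × 0.5 = 5.9825
  [0.5→4.5]: (23.93+23.25)/2 × 4 = 94.36
  [4.5→7.5]: (23.25+11.83)/2 × 3 = 52.62
  Sum = 152.9625 µg/mL·h
Tail: C_last/k_e = 11.83/0.228 = 51.886
AUC_0→∞ (buccal film) = 152.9625 + 51.886 = 204.8485 µg/mL·h
F = (AUC_ev/D_ev)/(AUC_iv/D_iv) = (204.8485/625)/(745/250) = 0.3277576/2.98 = 0.1100

F = 0.11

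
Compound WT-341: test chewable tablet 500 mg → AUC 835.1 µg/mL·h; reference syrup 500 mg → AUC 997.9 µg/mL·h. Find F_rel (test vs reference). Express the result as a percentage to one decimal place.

F_rel = 83.7%

F_rel = (AUC_test/D_test) / (AUC_ref/D_ref)
      = (835.1/500) / (997.9/500)
      = 1.6702 / 1.9958 = 0.8369 = 83.69%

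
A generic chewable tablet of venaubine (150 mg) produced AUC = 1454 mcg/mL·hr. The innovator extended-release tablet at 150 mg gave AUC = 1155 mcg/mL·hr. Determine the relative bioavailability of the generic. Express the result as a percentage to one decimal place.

F_rel = 125.9%

F_rel = (AUC_test/D_test) / (AUC_ref/D_ref)
      = (1454/150) / (1155/150)
      = 9.69333 / 7.7 = 1.2589 = 125.89%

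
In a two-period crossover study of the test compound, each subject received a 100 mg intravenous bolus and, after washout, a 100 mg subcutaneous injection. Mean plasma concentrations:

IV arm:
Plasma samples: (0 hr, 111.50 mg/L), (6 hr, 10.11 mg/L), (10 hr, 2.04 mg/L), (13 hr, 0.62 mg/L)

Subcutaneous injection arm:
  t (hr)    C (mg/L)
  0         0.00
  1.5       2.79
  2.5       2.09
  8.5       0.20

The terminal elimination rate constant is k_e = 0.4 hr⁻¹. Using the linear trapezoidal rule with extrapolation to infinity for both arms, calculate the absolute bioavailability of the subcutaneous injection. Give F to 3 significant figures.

Trapezoidal AUC_0→13 (IV):
  [0→6]: (111.50+10.11)/2 × 6 = 364.83
  [6→10]: (10.11+2.04)/2 × 4 = 24.3
  [10→13]: (2.04+0.62)/2 × 3 = 3.99
  Sum = 393.12 mg/L·hr
IV tail: 0.62/0.4 = 1.550; AUC_iv,0→∞ = 393.12 + 1.550 = 394.67 mg/L·hr
Trapezoidal AUC_0→8.5 (subcutaneous injection):
  [0→1.5]: (0.00+2.79)/2 × 1.5 = 2.0925
  [1.5→2.5]: (2.79+2.09)/2 × 1 = 2.44
  [2.5→8.5]: (2.09+0.20)/2 × 6 = 6.87
  Sum = 11.4025 mg/L·hr
subcutaneous injection tail: 0.20/0.4 = 0.500; AUC_ev,0→∞ = 11.4025 + 0.500 = 11.9025 mg/L·hr
F = (AUC_ev/D_ev)/(AUC_iv/D_iv) = (11.9025/100)/(394.67/100) = 0.119025/3.9467 = 0.0302

F = 0.0302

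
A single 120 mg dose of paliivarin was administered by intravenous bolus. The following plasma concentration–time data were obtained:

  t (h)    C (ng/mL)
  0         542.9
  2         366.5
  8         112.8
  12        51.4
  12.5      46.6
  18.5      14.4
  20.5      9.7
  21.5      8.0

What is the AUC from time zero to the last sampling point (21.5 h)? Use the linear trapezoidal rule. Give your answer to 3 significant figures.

AUC = 2920 ng/mL·h

Trapezoidal AUC_0→21.5:
  [0→2]: (542.9+366.5)/2 × 2 = 909.4
  [2→8]: (366.5+112.8)/2 × 6 = 1437.9
  [8→12]: (112.8+51.4)/2 × 4 = 328.4
  [12→12.5]: (51.4+46.6)/2 × 0.5 = 24.5
  [12.5→18.5]: (46.6+14.4)/2 × 6 = 183.0
  [18.5→20.5]: (14.4+9.7)/2 × 2 = 24.1
  [20.5→21.5]: (9.7+8.0)/2 × 1 = 8.85
  Sum = 2916.15 ng/mL·h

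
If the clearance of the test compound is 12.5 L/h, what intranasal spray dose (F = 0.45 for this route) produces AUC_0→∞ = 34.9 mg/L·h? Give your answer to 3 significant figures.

Dose = 969 mg

Dose = CL × AUC_0→∞ / F
     = 12.5 × 34.9 / 0.45 = 969.444 mg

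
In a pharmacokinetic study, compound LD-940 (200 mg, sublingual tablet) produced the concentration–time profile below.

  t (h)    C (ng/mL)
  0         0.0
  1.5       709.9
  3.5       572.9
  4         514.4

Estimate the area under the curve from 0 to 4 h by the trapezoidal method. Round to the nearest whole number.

Trapezoidal AUC_0→4:
  [0→1.5]: (0.0+709.9)/2 × 1.5 = 532.425
  [1.5→3.5]: (709.9+572.9)/2 × 2 = 1282.8
  [3.5→4]: (572.9+514.4)/2 × 0.5 = 271.825
  Sum = 2087.05 ng/mL·h

AUC = 2087 ng/mL·h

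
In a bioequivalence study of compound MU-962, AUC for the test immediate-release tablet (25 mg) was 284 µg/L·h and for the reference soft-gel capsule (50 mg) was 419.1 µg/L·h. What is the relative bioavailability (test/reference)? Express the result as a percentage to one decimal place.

F_rel = (AUC_test/D_test) / (AUC_ref/D_ref)
      = (284/25) / (419.1/50)
      = 11.36 / 8.382 = 1.3553 = 135.53%

F_rel = 135.5%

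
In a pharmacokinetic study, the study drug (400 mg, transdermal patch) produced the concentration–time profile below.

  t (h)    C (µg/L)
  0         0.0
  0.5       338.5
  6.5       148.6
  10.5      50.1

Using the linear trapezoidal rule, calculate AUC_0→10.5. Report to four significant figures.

AUC = 1943 µg/L·h

Trapezoidal AUC_0→10.5:
  [0→0.5]: (0.0+338.5)/2 × 0.5 = 84.625
  [0.5→6.5]: (338.5+148.6)/2 × 6 = 1461.3
  [6.5→10.5]: (148.6+50.1)/2 × 4 = 397.4
  Sum = 1943.325 µg/L·h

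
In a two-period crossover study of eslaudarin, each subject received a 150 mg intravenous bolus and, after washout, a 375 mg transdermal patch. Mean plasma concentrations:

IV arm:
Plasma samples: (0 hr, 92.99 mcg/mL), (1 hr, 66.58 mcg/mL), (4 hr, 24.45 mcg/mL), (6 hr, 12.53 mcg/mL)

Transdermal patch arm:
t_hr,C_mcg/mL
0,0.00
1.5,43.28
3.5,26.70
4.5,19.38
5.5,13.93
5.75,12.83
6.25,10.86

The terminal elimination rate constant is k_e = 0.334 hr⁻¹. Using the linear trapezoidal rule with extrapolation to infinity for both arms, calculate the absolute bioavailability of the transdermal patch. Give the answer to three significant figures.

Trapezoidal AUC_0→6 (IV):
  [0→1]: (92.99+66.58)/2 × 1 = 79.785
  [1→4]: (66.58+24.45)/2 × 3 = 136.545
  [4→6]: (24.45+12.53)/2 × 2 = 36.98
  Sum = 253.31 mcg/mL·hr
IV tail: 12.53/0.334 = 37.515; AUC_iv,0→∞ = 253.31 + 37.515 = 290.825 mcg/mL·hr
Trapezoidal AUC_0→6.25 (transdermal patch):
  [0→1.5]: (0.00+43.28)/2 × 1.5 = 32.46
  [1.5→3.5]: (43.28+26.70)/2 × 2 = 69.98
  [3.5→4.5]: (26.70+19.38)/2 × 1 = 23.04
  [4.5→5.5]: (19.38+13.93)/2 × 1 = 16.655
  [5.5→5.75]: (13.93+12.83)/2 × 0.25 = 3.345
  [5.75→6.25]: (12.83+10.86)/2 × 0.5 = 5.9225
  Sum = 151.4025 mcg/mL·hr
transdermal patch tail: 10.86/0.334 = 32.515; AUC_ev,0→∞ = 151.4025 + 32.515 = 183.9175 mcg/mL·hr
F = (AUC_ev/D_ev)/(AUC_iv/D_iv) = (183.9175/375)/(290.825/150) = 0.490447/1.93883 = 0.2530

F = 0.253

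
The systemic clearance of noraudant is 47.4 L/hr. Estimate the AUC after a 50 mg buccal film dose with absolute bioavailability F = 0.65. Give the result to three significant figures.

AUC_0→∞ = F × Dose / CL
        = 0.65 × 50 / 47.4 = 0.685654 mg/L·hr

AUC = 0.686 mg/L·hr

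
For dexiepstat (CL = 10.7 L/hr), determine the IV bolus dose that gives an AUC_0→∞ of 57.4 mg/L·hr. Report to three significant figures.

Dose = 614 mg

Dose_iv = CL × AUC_0→∞
     = 10.7 × 57.4 = 614.18 mg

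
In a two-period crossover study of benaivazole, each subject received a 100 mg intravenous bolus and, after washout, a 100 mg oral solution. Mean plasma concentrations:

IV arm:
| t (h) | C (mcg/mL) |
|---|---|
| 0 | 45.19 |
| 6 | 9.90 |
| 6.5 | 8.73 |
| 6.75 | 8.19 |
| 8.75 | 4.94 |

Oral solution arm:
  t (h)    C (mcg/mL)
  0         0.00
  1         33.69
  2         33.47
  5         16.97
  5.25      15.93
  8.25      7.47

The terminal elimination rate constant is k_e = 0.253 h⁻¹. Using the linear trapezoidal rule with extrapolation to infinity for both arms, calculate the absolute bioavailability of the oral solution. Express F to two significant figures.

F = 0.95

Trapezoidal AUC_0→8.75 (IV):
  [0→6]: (45.19+9.90)/2 × 6 = 165.27
  [6→6.5]: (9.90+8.73)/2 × 0.5 = 4.6575
  [6.5→6.75]: (8.73+8.19)/2 × 0.25 = 2.115
  [6.75→8.75]: (8.19+4.94)/2 × 2 = 13.13
  Sum = 185.1725 mcg/mL·h
IV tail: 4.94/0.253 = 19.526; AUC_iv,0→∞ = 185.1725 + 19.526 = 204.6985 mcg/mL·h
Trapezoidal AUC_0→8.25 (oral solution):
  [0→1]: (0.00+33.69)/2 × 1 = 16.845
  [1→2]: (33.69+33.47)/2 × 1 = 33.58
  [2→5]: (33.47+16.97)/2 × 3 = 75.66
  [5→5.25]: (16.97+15.93)/2 × 0.25 = 4.1125
  [5.25→8.25]: (15.93+7.47)/2 × 3 = 35.1
  Sum = 165.2975 mcg/mL·h
oral solution tail: 7.47/0.253 = 29.526; AUC_ev,0→∞ = 165.2975 + 29.526 = 194.8235 mcg/mL·h
F = (AUC_ev/D_ev)/(AUC_iv/D_iv) = (194.8235/100)/(204.6985/100) = 1.948235/2.046985 = 0.9518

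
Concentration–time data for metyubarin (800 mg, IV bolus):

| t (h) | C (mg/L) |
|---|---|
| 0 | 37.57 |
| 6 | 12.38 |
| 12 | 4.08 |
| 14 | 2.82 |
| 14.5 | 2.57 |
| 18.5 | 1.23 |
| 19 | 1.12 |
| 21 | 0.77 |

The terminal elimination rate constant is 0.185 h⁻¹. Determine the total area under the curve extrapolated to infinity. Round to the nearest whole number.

Trapezoidal AUC_0→21:
  [0→6]: (37.57+12.38)/2 × 6 = 149.85
  [6→12]: (12.38+4.08)/2 × 6 = 49.38
  [12→14]: (4.08+2.82)/2 × 2 = 6.9
  [14→14.5]: (2.82+2.57)/2 × 0.5 = 1.3475
  [14.5→18.5]: (2.57+1.23)/2 × 4 = 7.6
  [18.5→19]: (1.23+1.12)/2 × 0.5 = 0.5875
  [19→21]: (1.12+0.77)/2 × 2 = 1.89
  Sum = 217.555 mg/L·h
Extrapolated tail: C_last / k_e = 0.77 / 0.185 = 4.162
AUC_0→∞ = 217.555 + 4.162 = 221.717 mg/L·h

AUC = 222 mg/L·h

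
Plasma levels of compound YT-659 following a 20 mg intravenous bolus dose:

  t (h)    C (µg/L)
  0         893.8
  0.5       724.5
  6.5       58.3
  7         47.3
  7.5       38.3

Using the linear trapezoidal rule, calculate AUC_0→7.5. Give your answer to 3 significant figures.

AUC = 2800 µg/L·h

Trapezoidal AUC_0→7.5:
  [0→0.5]: (893.8+724.5)/2 × 0.5 = 404.575
  [0.5→6.5]: (724.5+58.3)/2 × 6 = 2348.4
  [6.5→7]: (58.3+47.3)/2 × 0.5 = 26.4
  [7→7.5]: (47.3+38.3)/2 × 0.5 = 21.4
  Sum = 2800.775 µg/L·h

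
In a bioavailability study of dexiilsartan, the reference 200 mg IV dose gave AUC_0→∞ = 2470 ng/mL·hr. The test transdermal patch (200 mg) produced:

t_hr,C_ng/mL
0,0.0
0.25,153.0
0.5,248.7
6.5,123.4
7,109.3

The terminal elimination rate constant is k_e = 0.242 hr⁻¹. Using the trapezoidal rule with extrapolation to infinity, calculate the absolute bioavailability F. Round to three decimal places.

Trapezoidal AUC_0→7 (transdermal patch):
  [0→0.25]: (0.0+153.0)/2 × 0.25 = 19.125
  [0.25→0.5]: (153.0+248.7)/2 × 0.25 = 50.2125
  [0.5→6.5]: (248.7+123.4)/2 × 6 = 1116.3
  [6.5→7]: (123.4+109.3)/2 × 0.5 = 58.175
  Sum = 1243.8125 ng/mL·hr
Tail: C_last/k_e = 109.3/0.242 = 451.653
AUC_0→∞ (transdermal patch) = 1243.8125 + 451.653 = 1695.4655 ng/mL·hr
F = (AUC_ev/D_ev)/(AUC_iv/D_iv) = (1695.4655/200)/(2470/200) = 8.4773275/12.35 = 0.6864

F = 0.686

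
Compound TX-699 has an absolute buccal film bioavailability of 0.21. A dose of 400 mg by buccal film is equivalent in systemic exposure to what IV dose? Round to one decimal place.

D_iv = 84.0 mg

Systemic exposure from an extravascular dose = F × D_ev, so the equivalent IV dose is F × D_ev.
D_iv = F × D_ev = 0.21 × 400 = 84 mg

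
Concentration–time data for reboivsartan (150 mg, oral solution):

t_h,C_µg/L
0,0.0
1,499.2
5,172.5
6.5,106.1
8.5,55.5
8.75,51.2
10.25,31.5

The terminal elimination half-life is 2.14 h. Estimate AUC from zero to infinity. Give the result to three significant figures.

AUC = 2140 µg/L·h

Trapezoidal AUC_0→10.25:
  [0→1]: (0.0+499.2)/2 × 1 = 249.6
  [1→5]: (499.2+172.5)/2 × 4 = 1343.4
  [5→6.5]: (172.5+106.1)/2 × 1.5 = 208.95
  [6.5→8.5]: (106.1+55.5)/2 × 2 = 161.6
  [8.5→8.75]: (55.5+51.2)/2 × 0.25 = 13.3375
  [8.75→10.25]: (51.2+31.5)/2 × 1.5 = 62.025
  Sum = 2038.9125 µg/L·h
k_e = ln2 / t½ = 0.693147 / 2.14 = 0.3239 h^-1
Extrapolated tail: C_last / k_e = 31.5 / 0.3239 = 97.252
AUC_0→∞ = 2038.9125 + 97.252 = 2136.1645 µg/L·h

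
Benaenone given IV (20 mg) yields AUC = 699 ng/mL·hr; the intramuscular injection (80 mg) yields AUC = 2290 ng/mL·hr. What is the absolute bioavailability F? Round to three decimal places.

F = 0.819

F = (AUC_ev / D_ev) / (AUC_iv / D_iv)
  = (2290/80) / (699/20)
  = 28.625 / 34.95 = 0.8190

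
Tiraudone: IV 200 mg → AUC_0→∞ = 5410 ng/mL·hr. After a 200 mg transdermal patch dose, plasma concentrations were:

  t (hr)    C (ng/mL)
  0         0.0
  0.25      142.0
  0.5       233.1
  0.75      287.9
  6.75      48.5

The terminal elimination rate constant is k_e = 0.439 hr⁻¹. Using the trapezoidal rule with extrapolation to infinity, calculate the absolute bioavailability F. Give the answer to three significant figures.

Trapezoidal AUC_0→6.75 (transdermal patch):
  [0→0.25]: (0.0+142.0)/2 × 0.25 = 17.75
  [0.25→0.5]: (142.0+233.1)/2 × 0.25 = 46.8875
  [0.5→0.75]: (233.1+287.9)/2 × 0.25 = 65.125
  [0.75→6.75]: (287.9+48.5)/2 × 6 = 1009.2
  Sum = 1138.9625 ng/mL·hr
Tail: C_last/k_e = 48.5/0.439 = 110.478
AUC_0→∞ (transdermal patch) = 1138.9625 + 110.478 = 1249.4405 ng/mL·hr
F = (AUC_ev/D_ev)/(AUC_iv/D_iv) = (1249.4405/200)/(5410/200) = 6.2472025/27.05 = 0.2310

F = 0.231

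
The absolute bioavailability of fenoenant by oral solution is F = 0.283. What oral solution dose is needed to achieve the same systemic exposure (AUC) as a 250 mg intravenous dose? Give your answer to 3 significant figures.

D_oral = 883 mg

For equal systemic exposure: F × D_ev = D_iv
D_ev = D_iv / F = 250 / 0.283 = 883.392 mg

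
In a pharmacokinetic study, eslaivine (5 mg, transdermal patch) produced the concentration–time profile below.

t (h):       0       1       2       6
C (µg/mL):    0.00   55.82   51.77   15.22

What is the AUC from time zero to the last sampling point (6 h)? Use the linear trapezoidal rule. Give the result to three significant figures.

AUC = 216 µg/mL·h

Trapezoidal AUC_0→6:
  [0→1]: (0.00+55.82)/2 × 1 = 27.91
  [1→2]: (55.82+51.77)/2 × 1 = 53.795
  [2→6]: (51.77+15.22)/2 × 4 = 133.98
  Sum = 215.685 µg/mL·h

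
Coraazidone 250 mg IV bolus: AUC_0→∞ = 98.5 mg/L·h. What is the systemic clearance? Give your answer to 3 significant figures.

CL = 2.54 L/h

CL = Dose_iv / AUC_0→∞
   = 250 / 98.5 = 2.53807 L/h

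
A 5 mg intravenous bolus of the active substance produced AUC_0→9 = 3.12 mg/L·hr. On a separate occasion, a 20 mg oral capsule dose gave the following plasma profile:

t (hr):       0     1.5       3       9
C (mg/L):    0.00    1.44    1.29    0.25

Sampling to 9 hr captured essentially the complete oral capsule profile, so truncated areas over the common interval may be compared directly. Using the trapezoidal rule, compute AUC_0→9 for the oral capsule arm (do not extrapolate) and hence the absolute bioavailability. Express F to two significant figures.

F = 0.62

Trapezoidal AUC_0→9 (oral capsule):
  [0→1.5]: (0.00+1.44)/2 × 1.5 = 1.08
  [1.5→3]: (1.44+1.29)/2 × 1.5 = 2.0475
  [3→9]: (1.29+0.25)/2 × 6 = 4.62
  Sum = 7.7475 mg/L·hr
F = (AUC_ev/D_ev)/(AUC_iv/D_iv) = (7.7475/20)/(3.12/5) = 0.387375/0.624 = 0.6208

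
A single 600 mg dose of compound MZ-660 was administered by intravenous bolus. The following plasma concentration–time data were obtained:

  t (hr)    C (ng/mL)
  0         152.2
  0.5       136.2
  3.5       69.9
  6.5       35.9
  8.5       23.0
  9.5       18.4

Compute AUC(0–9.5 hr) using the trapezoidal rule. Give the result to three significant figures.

Trapezoidal AUC_0→9.5:
  [0→0.5]: (152.2+136.2)/2 × 0.5 = 72.1
  [0.5→3.5]: (136.2+69.9)/2 × 3 = 309.15
  [3.5→6.5]: (69.9+35.9)/2 × 3 = 158.7
  [6.5→8.5]: (35.9+23.0)/2 × 2 = 58.9
  [8.5→9.5]: (23.0+18.4)/2 × 1 = 20.7
  Sum = 619.55 ng/mL·hr

AUC = 620 ng/mL·hr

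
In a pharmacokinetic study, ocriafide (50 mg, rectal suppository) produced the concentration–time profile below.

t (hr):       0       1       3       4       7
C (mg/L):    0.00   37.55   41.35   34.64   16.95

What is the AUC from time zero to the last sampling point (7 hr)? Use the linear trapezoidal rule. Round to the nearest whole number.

AUC = 213 mg/L·hr

Trapezoidal AUC_0→7:
  [0→1]: (0.00+37.55)/2 × 1 = 18.775
  [1→3]: (37.55+41.35)/2 × 2 = 78.9
  [3→4]: (41.35+34.64)/2 × 1 = 37.995
  [4→7]: (34.64+16.95)/2 × 3 = 77.385
  Sum = 213.055 mg/L·hr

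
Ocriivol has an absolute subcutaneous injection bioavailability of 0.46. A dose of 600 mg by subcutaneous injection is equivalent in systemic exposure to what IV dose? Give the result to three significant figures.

Systemic exposure from an extravascular dose = F × D_ev, so the equivalent IV dose is F × D_ev.
D_iv = F × D_ev = 0.46 × 600 = 276 mg

D_iv = 276 mg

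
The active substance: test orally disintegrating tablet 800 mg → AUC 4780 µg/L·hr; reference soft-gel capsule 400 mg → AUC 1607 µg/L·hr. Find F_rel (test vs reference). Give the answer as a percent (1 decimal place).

F_rel = (AUC_test/D_test) / (AUC_ref/D_ref)
      = (4780/800) / (1607/400)
      = 5.975 / 4.0175 = 1.4872 = 148.72%

F_rel = 148.7%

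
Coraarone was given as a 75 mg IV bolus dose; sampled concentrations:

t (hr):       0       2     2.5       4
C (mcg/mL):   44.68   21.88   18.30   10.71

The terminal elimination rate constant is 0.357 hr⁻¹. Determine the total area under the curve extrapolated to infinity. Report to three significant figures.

AUC = 128 mcg/mL·hr

Trapezoidal AUC_0→4:
  [0→2]: (44.68+21.88)/2 × 2 = 66.56
  [2→2.5]: (21.88+18.30)/2 × 0.5 = 10.045
  [2.5→4]: (18.30+10.71)/2 × 1.5 = 21.7575
  Sum = 98.3625 mcg/mL·hr
Extrapolated tail: C_last / k_e = 10.71 / 0.357 = 30.000
AUC_0→∞ = 98.3625 + 30.000 = 128.3625 mcg/mL·hr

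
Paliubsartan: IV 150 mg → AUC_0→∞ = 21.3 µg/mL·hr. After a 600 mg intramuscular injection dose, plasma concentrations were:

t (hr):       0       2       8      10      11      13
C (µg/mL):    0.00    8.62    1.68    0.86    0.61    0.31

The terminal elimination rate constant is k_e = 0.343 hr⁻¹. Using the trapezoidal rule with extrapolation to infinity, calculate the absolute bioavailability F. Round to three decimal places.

F = 0.524

Trapezoidal AUC_0→13 (intramuscular injection):
  [0→2]: (0.00+8.62)/2 × 2 = 8.62
  [2→8]: (8.62+1.68)/2 × 6 = 30.9
  [8→10]: (1.68+0.86)/2 × 2 = 2.54
  [10→11]: (0.86+0.61)/2 × 1 = 0.735
  [11→13]: (0.61+0.31)/2 × 2 = 0.92
  Sum = 43.715 µg/mL·hr
Tail: C_last/k_e = 0.31/0.343 = 0.904
AUC_0→∞ (intramuscular injection) = 43.715 + 0.904 = 44.619 µg/mL·hr
F = (AUC_ev/D_ev)/(AUC_iv/D_iv) = (44.619/600)/(21.3/150) = 0.074365/0.142 = 0.5237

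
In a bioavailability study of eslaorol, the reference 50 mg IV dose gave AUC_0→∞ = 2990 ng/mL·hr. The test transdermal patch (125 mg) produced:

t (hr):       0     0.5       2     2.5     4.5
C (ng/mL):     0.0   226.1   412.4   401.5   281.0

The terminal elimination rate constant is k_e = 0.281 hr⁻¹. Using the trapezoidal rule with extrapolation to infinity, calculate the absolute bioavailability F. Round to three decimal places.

Trapezoidal AUC_0→4.5 (transdermal patch):
  [0→0.5]: (0.0+226.1)/2 × 0.5 = 56.525
  [0.5→2]: (226.1+412.4)/2 × 1.5 = 478.875
  [2→2.5]: (412.4+401.5)/2 × 0.5 = 203.475
  [2.5→4.5]: (401.5+281.0)/2 × 2 = 682.5
  Sum = 1421.375 ng/mL·hr
Tail: C_last/k_e = 281.0/0.281 = 1000.000
AUC_0→∞ (transdermal patch) = 1421.375 + 1000.000 = 2421.375 ng/mL·hr
F = (AUC_ev/D_ev)/(AUC_iv/D_iv) = (2421.375/125)/(2990/50) = 19.371/59.8 = 0.3239

F = 0.324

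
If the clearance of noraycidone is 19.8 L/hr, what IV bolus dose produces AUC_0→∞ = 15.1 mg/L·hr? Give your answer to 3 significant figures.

Dose = 299 mg

Dose_iv = CL × AUC_0→∞
     = 19.8 × 15.1 = 298.98 mg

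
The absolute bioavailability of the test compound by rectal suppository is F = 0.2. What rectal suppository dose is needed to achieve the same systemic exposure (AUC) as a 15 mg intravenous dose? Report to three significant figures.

For equal systemic exposure: F × D_ev = D_iv
D_ev = D_iv / F = 15 / 0.2 = 75 mg

D_rectal = 75.0 mg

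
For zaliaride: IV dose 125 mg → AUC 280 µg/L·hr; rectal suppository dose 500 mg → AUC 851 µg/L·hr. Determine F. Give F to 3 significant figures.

F = 0.760

F = (AUC_ev / D_ev) / (AUC_iv / D_iv)
  = (851/500) / (280/125)
  = 1.702 / 2.24 = 0.7598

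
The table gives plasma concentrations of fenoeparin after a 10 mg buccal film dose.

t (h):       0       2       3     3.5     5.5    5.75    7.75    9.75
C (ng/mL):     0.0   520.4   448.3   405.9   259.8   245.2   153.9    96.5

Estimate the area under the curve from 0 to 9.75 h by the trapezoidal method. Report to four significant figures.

Trapezoidal AUC_0→9.75:
  [0→2]: (0.0+520.4)/2 × 2 = 520.4
  [2→3]: (520.4+448.3)/2 × 1 = 484.35
  [3→3.5]: (448.3+405.9)/2 × 0.5 = 213.55
  [3.5→5.5]: (405.9+259.8)/2 × 2 = 665.7
  [5.5→5.75]: (259.8+245.2)/2 × 0.25 = 63.125
  [5.75→7.75]: (245.2+153.9)/2 × 2 = 399.1
  [7.75→9.75]: (153.9+96.5)/2 × 2 = 250.4
  Sum = 2596.625 ng/mL·h

AUC = 2597 ng/mL·h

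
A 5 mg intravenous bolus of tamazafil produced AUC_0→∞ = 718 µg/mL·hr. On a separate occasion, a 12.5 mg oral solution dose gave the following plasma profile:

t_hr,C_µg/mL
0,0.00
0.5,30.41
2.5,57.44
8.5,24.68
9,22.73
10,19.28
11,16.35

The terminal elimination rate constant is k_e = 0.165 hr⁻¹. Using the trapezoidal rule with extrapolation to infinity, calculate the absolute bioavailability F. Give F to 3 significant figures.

F = 0.274

Trapezoidal AUC_0→11 (oral solution):
  [0→0.5]: (0.00+30.41)/2 × 0.5 = 7.6025
  [0.5→2.5]: (30.41+57.44)/2 × 2 = 87.85
  [2.5→8.5]: (57.44+24.68)/2 × 6 = 246.36
  [8.5→9]: (24.68+22.73)/2 × 0.5 = 11.8525
  [9→10]: (22.73+19.28)/2 × 1 = 21.005
  [10→11]: (19.28+16.35)/2 × 1 = 17.815
  Sum = 392.485 µg/mL·hr
Tail: C_last/k_e = 16.35/0.165 = 99.091
AUC_0→∞ (oral solution) = 392.485 + 99.091 = 491.576 µg/mL·hr
F = (AUC_ev/D_ev)/(AUC_iv/D_iv) = (491.576/12.5)/(718/5) = 39.32608/143.6 = 0.2739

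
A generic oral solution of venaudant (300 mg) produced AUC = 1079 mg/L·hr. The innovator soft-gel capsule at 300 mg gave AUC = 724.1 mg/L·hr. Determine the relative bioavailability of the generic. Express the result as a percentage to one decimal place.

F_rel = (AUC_test/D_test) / (AUC_ref/D_ref)
      = (1079/300) / (724.1/300)
      = 3.59667 / 2.41367 = 1.4901 = 149.01%

F_rel = 149.0%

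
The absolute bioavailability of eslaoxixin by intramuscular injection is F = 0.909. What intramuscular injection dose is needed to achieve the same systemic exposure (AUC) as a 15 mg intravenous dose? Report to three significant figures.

D_intramuscular = 16.5 mg

For equal systemic exposure: F × D_ev = D_iv
D_ev = D_iv / F = 15 / 0.909 = 16.5017 mg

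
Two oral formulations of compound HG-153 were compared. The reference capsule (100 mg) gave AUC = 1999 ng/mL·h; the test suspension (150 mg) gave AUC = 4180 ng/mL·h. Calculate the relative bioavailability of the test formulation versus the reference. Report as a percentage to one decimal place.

F_rel = (AUC_test/D_test) / (AUC_ref/D_ref)
      = (4180/150) / (1999/100)
      = 27.8667 / 19.99 = 1.3940 = 139.40%

F_rel = 139.4%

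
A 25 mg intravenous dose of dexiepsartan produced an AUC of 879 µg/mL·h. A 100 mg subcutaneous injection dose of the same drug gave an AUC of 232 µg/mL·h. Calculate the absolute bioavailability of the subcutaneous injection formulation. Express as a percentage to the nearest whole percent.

F = (AUC_ev / D_ev) / (AUC_iv / D_iv)
  = (232/100) / (879/25)
  = 2.32 / 35.16 = 0.0660
  = 6.60%

F = 7%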